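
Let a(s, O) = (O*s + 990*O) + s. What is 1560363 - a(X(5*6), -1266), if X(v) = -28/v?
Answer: 8437567/3 ≈ 2.8125e+6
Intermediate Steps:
a(s, O) = s + 990*O + O*s (a(s, O) = (990*O + O*s) + s = s + 990*O + O*s)
1560363 - a(X(5*6), -1266) = 1560363 - (-28/(5*6) + 990*(-1266) - (-35448)/(5*6)) = 1560363 - (-28/30 - 1253340 - (-35448)/30) = 1560363 - (-28*1/30 - 1253340 - (-35448)/30) = 1560363 - (-14/15 - 1253340 - 1266*(-14/15)) = 1560363 - (-14/15 - 1253340 + 5908/5) = 1560363 - 1*(-3756478/3) = 1560363 + 3756478/3 = 8437567/3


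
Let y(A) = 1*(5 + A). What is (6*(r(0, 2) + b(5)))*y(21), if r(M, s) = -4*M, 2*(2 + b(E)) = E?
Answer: 78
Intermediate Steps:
b(E) = -2 + E/2
y(A) = 5 + A
(6*(r(0, 2) + b(5)))*y(21) = (6*(-4*0 + (-2 + (½)*5)))*(5 + 21) = (6*(0 + (-2 + 5/2)))*26 = (6*(0 + ½))*26 = (6*(½))*26 = 3*26 = 78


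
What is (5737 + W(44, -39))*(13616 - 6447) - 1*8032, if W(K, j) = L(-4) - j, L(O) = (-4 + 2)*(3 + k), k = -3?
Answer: 41400112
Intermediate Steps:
L(O) = 0 (L(O) = (-4 + 2)*(3 - 3) = -2*0 = 0)
W(K, j) = -j (W(K, j) = 0 - j = -j)
(5737 + W(44, -39))*(13616 - 6447) - 1*8032 = (5737 - 1*(-39))*(13616 - 6447) - 1*8032 = (5737 + 39)*7169 - 8032 = 5776*7169 - 8032 = 41408144 - 8032 = 41400112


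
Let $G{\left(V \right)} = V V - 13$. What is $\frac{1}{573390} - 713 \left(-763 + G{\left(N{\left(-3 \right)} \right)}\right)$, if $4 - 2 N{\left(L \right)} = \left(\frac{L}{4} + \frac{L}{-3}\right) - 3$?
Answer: $\frac{10002976335257}{18348480} \approx 5.4517 \cdot 10^{5}$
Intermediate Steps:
$N{\left(L \right)} = \frac{7}{2} + \frac{L}{24}$ ($N{\left(L \right)} = 2 - \frac{\left(\frac{L}{4} + \frac{L}{-3}\right) - 3}{2} = 2 - \frac{\left(L \frac{1}{4} + L \left(- \frac{1}{3}\right)\right) - 3}{2} = 2 - \frac{\left(\frac{L}{4} - \frac{L}{3}\right) - 3}{2} = 2 - \frac{- \frac{L}{12} - 3}{2} = 2 - \frac{-3 - \frac{L}{12}}{2} = 2 + \left(\frac{3}{2} + \frac{L}{24}\right) = \frac{7}{2} + \frac{L}{24}$)
$G{\left(V \right)} = -13 + V^{2}$ ($G{\left(V \right)} = V^{2} - 13 = -13 + V^{2}$)
$\frac{1}{573390} - 713 \left(-763 + G{\left(N{\left(-3 \right)} \right)}\right) = \frac{1}{573390} - 713 \left(-763 - \left(13 - \left(\frac{7}{2} + \frac{1}{24} \left(-3\right)\right)^{2}\right)\right) = \frac{1}{573390} - 713 \left(-763 - \left(13 - \left(\frac{7}{2} - \frac{1}{8}\right)^{2}\right)\right) = \frac{1}{573390} - 713 \left(-763 - \left(13 - \left(\frac{27}{8}\right)^{2}\right)\right) = \frac{1}{573390} - 713 \left(-763 + \left(-13 + \frac{729}{64}\right)\right) = \frac{1}{573390} - 713 \left(-763 - \frac{103}{64}\right) = \frac{1}{573390} - 713 \left(- \frac{48935}{64}\right) = \frac{1}{573390} - - \frac{34890655}{64} = \frac{1}{573390} + \frac{34890655}{64} = \frac{10002976335257}{18348480}$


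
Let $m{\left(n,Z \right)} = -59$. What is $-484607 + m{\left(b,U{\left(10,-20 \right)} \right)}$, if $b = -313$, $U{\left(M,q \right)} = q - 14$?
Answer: $-484666$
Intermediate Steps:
$U{\left(M,q \right)} = -14 + q$ ($U{\left(M,q \right)} = q - 14 = -14 + q$)
$-484607 + m{\left(b,U{\left(10,-20 \right)} \right)} = -484607 - 59 = -484666$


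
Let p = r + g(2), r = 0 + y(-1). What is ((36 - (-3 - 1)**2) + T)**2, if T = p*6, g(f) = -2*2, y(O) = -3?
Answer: 484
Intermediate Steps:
g(f) = -4
r = -3 (r = 0 - 3 = -3)
p = -7 (p = -3 - 4 = -7)
T = -42 (T = -7*6 = -42)
((36 - (-3 - 1)**2) + T)**2 = ((36 - (-3 - 1)**2) - 42)**2 = ((36 - 1*(-4)**2) - 42)**2 = ((36 - 1*16) - 42)**2 = ((36 - 16) - 42)**2 = (20 - 42)**2 = (-22)**2 = 484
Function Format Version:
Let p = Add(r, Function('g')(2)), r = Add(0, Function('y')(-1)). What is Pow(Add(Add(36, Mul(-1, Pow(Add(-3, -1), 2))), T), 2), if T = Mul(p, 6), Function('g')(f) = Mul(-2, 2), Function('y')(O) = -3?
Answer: 484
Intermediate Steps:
Function('g')(f) = -4
r = -3 (r = Add(0, -3) = -3)
p = -7 (p = Add(-3, -4) = -7)
T = -42 (T = Mul(-7, 6) = -42)
Pow(Add(Add(36, Mul(-1, Pow(Add(-3, -1), 2))), T), 2) = Pow(Add(Add(36, Mul(-1, Pow(Add(-3, -1), 2))), -42), 2) = Pow(Add(Add(36, Mul(-1, Pow(-4, 2))), -42), 2) = Pow(Add(Add(36, Mul(-1, 16)), -42), 2) = Pow(Add(Add(36, -16), -42), 2) = Pow(Add(20, -42), 2) = Pow(-22, 2) = 484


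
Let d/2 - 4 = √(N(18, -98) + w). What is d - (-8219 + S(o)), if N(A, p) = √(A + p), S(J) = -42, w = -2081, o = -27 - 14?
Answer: 8269 + 2*√(-2081 + 4*I*√5) ≈ 8269.2 + 91.236*I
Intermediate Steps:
o = -41
d = 8 + 2*√(-2081 + 4*I*√5) (d = 8 + 2*√(√(18 - 98) - 2081) = 8 + 2*√(√(-80) - 2081) = 8 + 2*√(4*I*√5 - 2081) = 8 + 2*√(-2081 + 4*I*√5) ≈ 8.1961 + 91.236*I)
d - (-8219 + S(o)) = (8 + 2*√(-2081 + 4*I*√5)) - (-8219 - 42) = (8 + 2*√(-2081 + 4*I*√5)) - 1*(-8261) = (8 + 2*√(-2081 + 4*I*√5)) + 8261 = 8269 + 2*√(-2081 + 4*I*√5)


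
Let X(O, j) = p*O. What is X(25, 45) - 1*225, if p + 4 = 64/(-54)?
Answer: -9575/27 ≈ -354.63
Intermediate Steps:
p = -140/27 (p = -4 + 64/(-54) = -4 + 64*(-1/54) = -4 - 32/27 = -140/27 ≈ -5.1852)
X(O, j) = -140*O/27
X(25, 45) - 1*225 = -140/27*25 - 1*225 = -3500/27 - 225 = -9575/27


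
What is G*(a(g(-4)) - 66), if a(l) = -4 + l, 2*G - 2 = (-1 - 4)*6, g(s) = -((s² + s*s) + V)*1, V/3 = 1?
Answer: 1470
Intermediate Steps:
V = 3 (V = 3*1 = 3)
g(s) = -3 - 2*s² (g(s) = -((s² + s*s) + 3)*1 = -((s² + s²) + 3)*1 = -(2*s² + 3)*1 = -(3 + 2*s²)*1 = (-3 - 2*s²)*1 = -3 - 2*s²)
G = -14 (G = 1 + ((-1 - 4)*6)/2 = 1 + (-5*6)/2 = 1 + (½)*(-30) = 1 - 15 = -14)
G*(a(g(-4)) - 66) = -14*((-4 + (-3 - 2*(-4)²)) - 66) = -14*((-4 + (-3 - 2*16)) - 66) = -14*((-4 + (-3 - 32)) - 66) = -14*((-4 - 35) - 66) = -14*(-39 - 66) = -14*(-105) = 1470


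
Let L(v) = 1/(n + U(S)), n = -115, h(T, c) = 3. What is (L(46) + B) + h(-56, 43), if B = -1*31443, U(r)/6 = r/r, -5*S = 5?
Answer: -3426961/109 ≈ -31440.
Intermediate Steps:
S = -1 (S = -⅕*5 = -1)
U(r) = 6 (U(r) = 6*(r/r) = 6*1 = 6)
B = -31443
L(v) = -1/109 (L(v) = 1/(-115 + 6) = 1/(-109) = -1/109)
(L(46) + B) + h(-56, 43) = (-1/109 - 31443) + 3 = -3427288/109 + 3 = -3426961/109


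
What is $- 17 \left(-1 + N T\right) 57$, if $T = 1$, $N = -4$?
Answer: $4845$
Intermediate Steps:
$- 17 \left(-1 + N T\right) 57 = - 17 \left(-1 - 4\right) 57 = \left(-17\right) \left(-5\right) 57 = 85 \cdot 57 = 4845$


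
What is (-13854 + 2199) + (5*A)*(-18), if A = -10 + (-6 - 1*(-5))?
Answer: -10665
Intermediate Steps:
A = -11 (A = -10 + (-6 + 5) = -10 - 1 = -11)
(-13854 + 2199) + (5*A)*(-18) = (-13854 + 2199) + (5*(-11))*(-18) = -11655 - 55*(-18) = -11655 + 990 = -10665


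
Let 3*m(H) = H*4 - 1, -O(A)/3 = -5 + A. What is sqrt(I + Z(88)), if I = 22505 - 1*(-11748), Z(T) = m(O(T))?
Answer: sqrt(305286)/3 ≈ 184.18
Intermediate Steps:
O(A) = 15 - 3*A (O(A) = -3*(-5 + A) = 15 - 3*A)
m(H) = -1/3 + 4*H/3 (m(H) = (H*4 - 1)/3 = (4*H - 1)/3 = (-1 + 4*H)/3 = -1/3 + 4*H/3)
Z(T) = 59/3 - 4*T (Z(T) = -1/3 + 4*(15 - 3*T)/3 = -1/3 + (20 - 4*T) = 59/3 - 4*T)
I = 34253 (I = 22505 + 11748 = 34253)
sqrt(I + Z(88)) = sqrt(34253 + (59/3 - 4*88)) = sqrt(34253 + (59/3 - 352)) = sqrt(34253 - 997/3) = sqrt(101762/3) = sqrt(305286)/3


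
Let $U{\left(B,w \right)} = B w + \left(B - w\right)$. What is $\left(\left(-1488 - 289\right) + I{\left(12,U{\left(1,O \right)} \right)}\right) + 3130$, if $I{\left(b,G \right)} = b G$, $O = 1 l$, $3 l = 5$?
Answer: $1365$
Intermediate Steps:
$l = \frac{5}{3}$ ($l = \frac{1}{3} \cdot 5 = \frac{5}{3} \approx 1.6667$)
$O = \frac{5}{3}$ ($O = 1 \cdot \frac{5}{3} = \frac{5}{3} \approx 1.6667$)
$U{\left(B,w \right)} = B - w + B w$
$I{\left(b,G \right)} = G b$
$\left(\left(-1488 - 289\right) + I{\left(12,U{\left(1,O \right)} \right)}\right) + 3130 = \left(\left(-1488 - 289\right) + \left(1 - \frac{5}{3} + 1 \cdot \frac{5}{3}\right) 12\right) + 3130 = \left(\left(-1488 - 289\right) + \left(1 - \frac{5}{3} + \frac{5}{3}\right) 12\right) + 3130 = \left(-1777 + 1 \cdot 12\right) + 3130 = \left(-1777 + 12\right) + 3130 = -1765 + 3130 = 1365$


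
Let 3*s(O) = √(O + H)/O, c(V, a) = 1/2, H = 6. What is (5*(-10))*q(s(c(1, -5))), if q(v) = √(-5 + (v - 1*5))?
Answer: -50*I*√(90 - 3*√26)/3 ≈ -144.05*I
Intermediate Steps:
c(V, a) = ½
s(O) = √(6 + O)/(3*O) (s(O) = (√(O + 6)/O)/3 = (√(6 + O)/O)/3 = √(6 + O)/(3*O))
q(v) = √(-10 + v) (q(v) = √(-5 + (v - 5)) = √(-5 + (-5 + v)) = √(-10 + v))
(5*(-10))*q(s(c(1, -5))) = (5*(-10))*√(-10 + √(6 + ½)/(3*(½))) = -50*√(-10 + (⅓)*2*√(13/2)) = -50*√(-10 + (⅓)*2*(√26/2)) = -50*√(-10 + √26/3)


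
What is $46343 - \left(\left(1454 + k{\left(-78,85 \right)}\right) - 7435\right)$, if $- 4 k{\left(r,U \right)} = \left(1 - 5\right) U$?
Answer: $52239$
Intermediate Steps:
$k{\left(r,U \right)} = U$ ($k{\left(r,U \right)} = - \frac{\left(1 - 5\right) U}{4} = - \frac{\left(-4\right) U}{4} = U$)
$46343 - \left(\left(1454 + k{\left(-78,85 \right)}\right) - 7435\right) = 46343 - \left(\left(1454 + 85\right) - 7435\right) = 46343 - \left(1539 - 7435\right) = 46343 - -5896 = 46343 + 5896 = 52239$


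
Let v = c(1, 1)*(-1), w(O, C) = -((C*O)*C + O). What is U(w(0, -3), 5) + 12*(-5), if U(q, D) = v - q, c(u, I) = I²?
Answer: -61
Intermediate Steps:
w(O, C) = -O - O*C² (w(O, C) = -(O*C² + O) = -(O + O*C²) = -O - O*C²)
v = -1 (v = 1²*(-1) = 1*(-1) = -1)
U(q, D) = -1 - q
U(w(0, -3), 5) + 12*(-5) = (-1 - (-1)*0*(1 + (-3)²)) + 12*(-5) = (-1 - (-1)*0*(1 + 9)) - 60 = (-1 - (-1)*0*10) - 60 = (-1 - 1*0) - 60 = (-1 + 0) - 60 = -1 - 60 = -61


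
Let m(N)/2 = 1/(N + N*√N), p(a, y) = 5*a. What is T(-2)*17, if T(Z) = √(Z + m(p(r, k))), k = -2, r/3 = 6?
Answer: 17*√(-445 - 1350*√10)/(15*√(1 + 3*√10)) ≈ 24.029*I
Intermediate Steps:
r = 18 (r = 3*6 = 18)
m(N) = 2/(N + N^(3/2)) (m(N) = 2/(N + N*√N) = 2/(N + N^(3/2)))
T(Z) = √(Z + 2/(90 + 270*√10)) (T(Z) = √(Z + 2/(5*18 + (5*18)^(3/2))) = √(Z + 2/(90 + 90^(3/2))) = √(Z + 2/(90 + 270*√10)))
T(-2)*17 = √(-2 + 2/(90 + 270*√10))*17 = 17*√(-2 + 2/(90 + 270*√10))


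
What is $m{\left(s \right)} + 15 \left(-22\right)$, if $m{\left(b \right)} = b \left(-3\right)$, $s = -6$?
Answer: $-312$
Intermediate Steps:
$m{\left(b \right)} = - 3 b$
$m{\left(s \right)} + 15 \left(-22\right) = \left(-3\right) \left(-6\right) + 15 \left(-22\right) = 18 - 330 = -312$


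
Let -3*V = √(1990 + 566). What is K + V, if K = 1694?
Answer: 1694 - 2*√71 ≈ 1677.1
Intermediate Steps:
V = -2*√71 (V = -√(1990 + 566)/3 = -2*√71 ≈ -16.852)
K + V = 1694 - 2*√71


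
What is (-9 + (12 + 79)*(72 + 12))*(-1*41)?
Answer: -313035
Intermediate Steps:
(-9 + (12 + 79)*(72 + 12))*(-1*41) = (-9 + 91*84)*(-41) = (-9 + 7644)*(-41) = 7635*(-41) = -313035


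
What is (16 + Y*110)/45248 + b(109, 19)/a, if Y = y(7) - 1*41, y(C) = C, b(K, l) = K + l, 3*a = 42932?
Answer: -1272353/17344528 ≈ -0.073358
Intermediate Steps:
a = 42932/3 (a = (⅓)*42932 = 42932/3 ≈ 14311.)
Y = -34 (Y = 7 - 1*41 = 7 - 41 = -34)
(16 + Y*110)/45248 + b(109, 19)/a = (16 - 34*110)/45248 + (109 + 19)/(42932/3) = (16 - 3740)*(1/45248) + 128*(3/42932) = -3724*1/45248 + 96/10733 = -133/1616 + 96/10733 = -1272353/17344528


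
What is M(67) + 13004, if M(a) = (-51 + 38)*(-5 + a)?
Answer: 12198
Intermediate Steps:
M(a) = 65 - 13*a (M(a) = -13*(-5 + a) = 65 - 13*a)
M(67) + 13004 = (65 - 13*67) + 13004 = (65 - 871) + 13004 = -806 + 13004 = 12198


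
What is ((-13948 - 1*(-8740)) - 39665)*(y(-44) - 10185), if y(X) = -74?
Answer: 460352107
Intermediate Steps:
((-13948 - 1*(-8740)) - 39665)*(y(-44) - 10185) = ((-13948 - 1*(-8740)) - 39665)*(-74 - 10185) = ((-13948 + 8740) - 39665)*(-10259) = (-5208 - 39665)*(-10259) = -44873*(-10259) = 460352107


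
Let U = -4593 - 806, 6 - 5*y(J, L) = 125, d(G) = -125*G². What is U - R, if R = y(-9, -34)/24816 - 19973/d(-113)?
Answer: -213851813424193/39609438000 ≈ -5399.0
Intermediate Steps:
y(J, L) = -119/5 (y(J, L) = 6/5 - ⅕*125 = 6/5 - 25 = -119/5)
R = 457662193/39609438000 (R = -119/5/24816 - 19973/((-125*(-113)²)) = -119/5*1/24816 - 19973/((-125*12769)) = -119/124080 - 19973/(-1596125) = -119/124080 - 19973*(-1/1596125) = -119/124080 + 19973/1596125 = 457662193/39609438000 ≈ 0.011554)
U = -5399
U - R = -5399 - 1*457662193/39609438000 = -5399 - 457662193/39609438000 = -213851813424193/39609438000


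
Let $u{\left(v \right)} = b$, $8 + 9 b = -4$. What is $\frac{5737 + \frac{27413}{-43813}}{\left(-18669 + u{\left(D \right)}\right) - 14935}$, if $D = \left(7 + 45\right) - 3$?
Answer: $- \frac{94247913}{552131426} \approx -0.1707$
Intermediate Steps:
$D = 49$ ($D = 52 - 3 = 49$)
$b = - \frac{4}{3}$ ($b = - \frac{8}{9} + \frac{1}{9} \left(-4\right) = - \frac{8}{9} - \frac{4}{9} = - \frac{4}{3} \approx -1.3333$)
$u{\left(v \right)} = - \frac{4}{3}$
$\frac{5737 + \frac{27413}{-43813}}{\left(-18669 + u{\left(D \right)}\right) - 14935} = \frac{5737 + \frac{27413}{-43813}}{\left(-18669 - \frac{4}{3}\right) - 14935} = \frac{5737 + 27413 \left(- \frac{1}{43813}\right)}{- \frac{56011}{3} - 14935} = \frac{5737 - \frac{27413}{43813}}{- \frac{100816}{3}} = \frac{251327768}{43813} \left(- \frac{3}{100816}\right) = - \frac{94247913}{552131426}$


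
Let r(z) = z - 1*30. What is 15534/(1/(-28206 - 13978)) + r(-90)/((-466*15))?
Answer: -152681697644/233 ≈ -6.5529e+8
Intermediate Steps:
r(z) = -30 + z (r(z) = z - 30 = -30 + z)
15534/(1/(-28206 - 13978)) + r(-90)/((-466*15)) = 15534/(1/(-28206 - 13978)) + (-30 - 90)/((-466*15)) = 15534/(1/(-42184)) - 120/(-6990) = 15534/(-1/42184) - 120*(-1/6990) = 15534*(-42184) + 4/233 = -655286256 + 4/233 = -152681697644/233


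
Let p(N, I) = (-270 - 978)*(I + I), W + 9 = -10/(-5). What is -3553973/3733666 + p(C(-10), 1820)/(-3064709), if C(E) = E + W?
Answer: 6069106172663/11442599793194 ≈ 0.53040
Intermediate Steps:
W = -7 (W = -9 - 10/(-5) = -9 - 10*(-⅕) = -9 + 2 = -7)
C(E) = -7 + E (C(E) = E - 7 = -7 + E)
p(N, I) = -2496*I
-3553973/3733666 + p(C(-10), 1820)/(-3064709) = -3553973/3733666 - 2496*1820/(-3064709) = -3553973*1/3733666 - 4542720*(-1/3064709) = -3553973/3733666 + 4542720/3064709 = 6069106172663/11442599793194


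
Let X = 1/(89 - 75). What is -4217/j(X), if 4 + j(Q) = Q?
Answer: 59038/55 ≈ 1073.4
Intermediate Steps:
X = 1/14 ≈ 0.071429
j(Q) = -4 + Q
-4217/j(X) = -4217/(-4 + 1/14) = -4217/(-55/14) = -4217*(-14/55) = 59038/55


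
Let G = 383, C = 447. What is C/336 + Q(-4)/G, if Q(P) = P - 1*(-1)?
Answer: 56731/42896 ≈ 1.3225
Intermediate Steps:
Q(P) = 1 + P (Q(P) = P + 1 = 1 + P)
C/336 + Q(-4)/G = 447/336 + (1 - 4)/383 = 447*(1/336) - 3*1/383 = 149/112 - 3/383 = 56731/42896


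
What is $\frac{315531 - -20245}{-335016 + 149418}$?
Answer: $- \frac{23984}{13257} \approx -1.8092$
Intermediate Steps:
$\frac{315531 - -20245}{-335016 + 149418} = \frac{315531 + \left(-169060 + 189305\right)}{-185598} = \left(315531 + 20245\right) \left(- \frac{1}{185598}\right) = 335776 \left(- \frac{1}{185598}\right) = - \frac{23984}{13257}$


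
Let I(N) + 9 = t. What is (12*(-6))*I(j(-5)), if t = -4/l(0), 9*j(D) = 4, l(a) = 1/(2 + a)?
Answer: 1224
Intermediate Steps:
j(D) = 4/9 (j(D) = (1/9)*4 = 4/9)
t = -8 (t = -4/(1/(2 + 0)) = -4/(1/2) = -4/1/2 = -4*2 = -8)
I(N) = -17 (I(N) = -9 - 8 = -17)
(12*(-6))*I(j(-5)) = (12*(-6))*(-17) = -72*(-17) = 1224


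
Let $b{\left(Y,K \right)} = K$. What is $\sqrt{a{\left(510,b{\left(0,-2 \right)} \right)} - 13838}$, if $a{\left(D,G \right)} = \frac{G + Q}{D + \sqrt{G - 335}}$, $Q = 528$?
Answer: $\sqrt{2} \sqrt{\frac{-3528427 - 6919 i \sqrt{337}}{510 + i \sqrt{337}}} \approx 0.0001576 - 117.63 i$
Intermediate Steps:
$a{\left(D,G \right)} = \frac{528 + G}{D + \sqrt{-335 + G}}$ ($a{\left(D,G \right)} = \frac{G + 528}{D + \sqrt{G - 335}} = \frac{528 + G}{D + \sqrt{-335 + G}}$)
$\sqrt{a{\left(510,b{\left(0,-2 \right)} \right)} - 13838} = \sqrt{\frac{528 - 2}{510 + \sqrt{-335 - 2}} - 13838} = \sqrt{\frac{1}{510 + \sqrt{-337}} \cdot 526 - 13838} = \sqrt{\frac{1}{510 + i \sqrt{337}} \cdot 526 - 13838} = \sqrt{\frac{526}{510 + i \sqrt{337}} - 13838} = \sqrt{-13838 + \frac{526}{510 + i \sqrt{337}}}$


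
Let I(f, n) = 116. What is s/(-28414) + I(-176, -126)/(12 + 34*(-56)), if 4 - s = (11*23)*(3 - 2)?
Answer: -706229/13439822 ≈ -0.052548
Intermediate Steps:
s = -249 (s = 4 - 11*23*(3 - 2) = 4 - 253 = -249)
s/(-28414) + I(-176, -126)/(12 + 34*(-56)) = -249/(-28414) + 116/(12 + 34*(-56)) = -249*(-1/28414) + 116/(12 - 1904) = 249/28414 + 116/(-1892) = 249/28414 + 116*(-1/1892) = 249/28414 - 29/473 = -706229/13439822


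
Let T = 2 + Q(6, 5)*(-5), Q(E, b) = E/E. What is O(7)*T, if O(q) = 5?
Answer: -15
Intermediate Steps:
Q(E, b) = 1
T = -3 (T = 2 + 1*(-5) = 2 - 5 = -3)
O(7)*T = 5*(-3) = -15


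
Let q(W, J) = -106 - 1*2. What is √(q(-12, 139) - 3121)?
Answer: I*√3229 ≈ 56.824*I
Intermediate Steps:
q(W, J) = -108 (q(W, J) = -106 - 2 = -108)
√(q(-12, 139) - 3121) = √(-108 - 3121) = √(-3229) = I*√3229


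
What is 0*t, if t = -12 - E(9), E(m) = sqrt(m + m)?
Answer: 0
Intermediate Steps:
E(m) = sqrt(2)*sqrt(m) (E(m) = sqrt(2*m) = sqrt(2)*sqrt(m))
t = -12 - 3*sqrt(2) (t = -12 - sqrt(2)*sqrt(9) = -12 - sqrt(2)*3 = -12 - 3*sqrt(2) ≈ -16.243)
0*t = 0*(-12 - 3*sqrt(2)) = 0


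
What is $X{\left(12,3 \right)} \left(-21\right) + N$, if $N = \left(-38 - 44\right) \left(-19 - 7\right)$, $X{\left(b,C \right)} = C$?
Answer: $2069$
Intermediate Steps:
$N = 2132$ ($N = \left(-82\right) \left(-26\right) = 2132$)
$X{\left(12,3 \right)} \left(-21\right) + N = 3 \left(-21\right) + 2132 = -63 + 2132 = 2069$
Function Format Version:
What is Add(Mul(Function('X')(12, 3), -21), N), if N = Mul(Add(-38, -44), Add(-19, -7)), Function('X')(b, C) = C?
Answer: 2069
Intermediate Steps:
N = 2132 (N = Mul(-82, -26) = 2132)
Add(Mul(Function('X')(12, 3), -21), N) = Add(Mul(3, -21), 2132) = Add(-63, 2132) = 2069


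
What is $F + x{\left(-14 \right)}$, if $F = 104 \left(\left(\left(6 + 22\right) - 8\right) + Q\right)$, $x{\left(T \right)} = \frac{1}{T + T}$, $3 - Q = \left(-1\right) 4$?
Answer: $\frac{78623}{28} \approx 2808.0$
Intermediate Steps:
$Q = 7$ ($Q = 3 - \left(-1\right) 4 = 3 - -4 = 3 + 4 = 7$)
$x{\left(T \right)} = \frac{1}{2 T}$
$F = 2808$ ($F = 104 \left(\left(\left(6 + 22\right) - 8\right) + 7\right) = 104 \left(\left(28 - 8\right) + 7\right) = 104 \left(20 + 7\right) = 104 \cdot 27 = 2808$)
$F + x{\left(-14 \right)} = 2808 + \frac{1}{2 \left(-14\right)} = 2808 + \frac{1}{2} \left(- \frac{1}{14}\right) = 2808 - \frac{1}{28} = \frac{78623}{28}$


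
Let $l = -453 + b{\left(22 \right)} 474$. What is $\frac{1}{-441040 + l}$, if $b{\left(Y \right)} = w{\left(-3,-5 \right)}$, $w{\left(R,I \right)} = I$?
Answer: $- \frac{1}{443863} \approx -2.2529 \cdot 10^{-6}$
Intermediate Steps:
$b{\left(Y \right)} = -5$
$l = -2823$ ($l = -453 - 2370 = -2823$)
$\frac{1}{-441040 + l} = \frac{1}{-441040 - 2823} = \frac{1}{-443863} = - \frac{1}{443863}$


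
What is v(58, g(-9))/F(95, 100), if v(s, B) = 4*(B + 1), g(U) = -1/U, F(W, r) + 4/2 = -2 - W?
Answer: -40/891 ≈ -0.044893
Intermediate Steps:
F(W, r) = -4 - W (F(W, r) = -2 + (-2 - W) = -4 - W)
v(s, B) = 4 + 4*B (v(s, B) = 4*(1 + B) = 4 + 4*B)
v(58, g(-9))/F(95, 100) = (4 + 4*(-1/(-9)))/(-4 - 1*95) = (4 + 4*(-1*(-⅑)))/(-4 - 95) = (4 + 4*(⅑))/(-99) = (4 + 4/9)*(-1/99) = (40/9)*(-1/99) = -40/891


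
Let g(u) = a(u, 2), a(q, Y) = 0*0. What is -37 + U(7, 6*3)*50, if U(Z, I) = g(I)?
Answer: -37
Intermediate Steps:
a(q, Y) = 0
g(u) = 0
U(Z, I) = 0
-37 + U(7, 6*3)*50 = -37 + 0*50 = -37 + 0 = -37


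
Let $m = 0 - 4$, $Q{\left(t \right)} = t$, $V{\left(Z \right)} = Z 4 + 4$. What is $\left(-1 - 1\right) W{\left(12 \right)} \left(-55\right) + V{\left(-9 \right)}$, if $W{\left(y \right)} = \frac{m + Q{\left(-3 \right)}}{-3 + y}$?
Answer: $- \frac{1058}{9} \approx -117.56$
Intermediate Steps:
$V{\left(Z \right)} = 4 + 4 Z$ ($V{\left(Z \right)} = 4 Z + 4 = 4 + 4 Z$)
$m = -4$ ($m = 0 - 4 = -4$)
$W{\left(y \right)} = - \frac{7}{-3 + y}$ ($W{\left(y \right)} = \frac{-4 - 3}{-3 + y} = - \frac{7}{-3 + y}$)
$\left(-1 - 1\right) W{\left(12 \right)} \left(-55\right) + V{\left(-9 \right)} = \left(-1 - 1\right) \left(- \frac{7}{-3 + 12}\right) \left(-55\right) + \left(4 + 4 \left(-9\right)\right) = - 2 \left(- \frac{7}{9}\right) \left(-55\right) + \left(4 - 36\right) = - 2 \left(\left(-7\right) \frac{1}{9}\right) \left(-55\right) - 32 = \left(-2\right) \left(- \frac{7}{9}\right) \left(-55\right) - 32 = \frac{14}{9} \left(-55\right) - 32 = - \frac{770}{9} - 32 = - \frac{1058}{9}$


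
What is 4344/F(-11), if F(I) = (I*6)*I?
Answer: 724/121 ≈ 5.9835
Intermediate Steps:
F(I) = 6*I² (F(I) = (6*I)*I = 6*I²)
4344/F(-11) = 4344/((6*(-11)²)) = 4344/((6*121)) = 4344/726 = 4344*(1/726) = 724/121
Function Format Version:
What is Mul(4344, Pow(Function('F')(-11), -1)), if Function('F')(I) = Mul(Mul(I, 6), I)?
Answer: Rational(724, 121) ≈ 5.9835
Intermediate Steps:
Function('F')(I) = Mul(6, Pow(I, 2)) (Function('F')(I) = Mul(Mul(6, I), I) = Mul(6, Pow(I, 2)))
Mul(4344, Pow(Function('F')(-11), -1)) = Mul(4344, Pow(Mul(6, Pow(-11, 2)), -1)) = Mul(4344, Pow(Mul(6, 121), -1)) = Mul(4344, Pow(726, -1)) = Mul(4344, Rational(1, 726)) = Rational(724, 121)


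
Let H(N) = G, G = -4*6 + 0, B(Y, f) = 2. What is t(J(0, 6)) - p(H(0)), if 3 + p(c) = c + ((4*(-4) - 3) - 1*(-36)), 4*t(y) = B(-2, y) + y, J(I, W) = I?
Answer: 21/2 ≈ 10.500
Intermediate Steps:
G = -24 (G = -24 + 0 = -24)
t(y) = ½ + y/4 (t(y) = (2 + y)/4 = ½ + y/4)
H(N) = -24
p(c) = 14 + c (p(c) = -3 + (c + ((4*(-4) - 3) - 1*(-36))) = -3 + (c + ((-16 - 3) + 36)) = -3 + (c + (-19 + 36)) = -3 + (c + 17) = -3 + (17 + c) = 14 + c)
t(J(0, 6)) - p(H(0)) = (½ + (¼)*0) - (14 - 24) = (½ + 0) - 1*(-10) = ½ + 10 = 21/2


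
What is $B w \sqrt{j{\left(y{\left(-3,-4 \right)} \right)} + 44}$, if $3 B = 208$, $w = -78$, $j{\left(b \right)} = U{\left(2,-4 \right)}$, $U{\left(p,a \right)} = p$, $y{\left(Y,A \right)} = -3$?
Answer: $- 5408 \sqrt{46} \approx -36679.0$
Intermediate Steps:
$j{\left(b \right)} = 2$
$B = \frac{208}{3}$ ($B = \frac{1}{3} \cdot 208 = \frac{208}{3} \approx 69.333$)
$B w \sqrt{j{\left(y{\left(-3,-4 \right)} \right)} + 44} = \frac{208}{3} \left(-78\right) \sqrt{2 + 44} = - 5408 \sqrt{46}$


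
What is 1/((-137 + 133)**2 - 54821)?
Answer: -1/54805 ≈ -1.8247e-5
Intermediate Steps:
1/((-137 + 133)**2 - 54821) = 1/((-4)**2 - 54821) = 1/(16 - 54821) = 1/(-54805) = -1/54805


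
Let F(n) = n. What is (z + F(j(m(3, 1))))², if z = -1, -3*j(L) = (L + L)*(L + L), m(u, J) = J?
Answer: 49/9 ≈ 5.4444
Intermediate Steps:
j(L) = -4*L²/3 (j(L) = -(L + L)*(L + L)/3 = -2*L*2*L/3 = -4*L²/3)
(z + F(j(m(3, 1))))² = (-1 - 4/3*1²)² = (-1 - 4/3*1)² = (-1 - 4/3)² = (-7/3)² = 49/9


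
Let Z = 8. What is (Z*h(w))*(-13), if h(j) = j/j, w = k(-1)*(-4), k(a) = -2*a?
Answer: -104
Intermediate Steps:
w = -8 (w = -2*(-1)*(-4) = 2*(-4) = -8)
h(j) = 1
(Z*h(w))*(-13) = (8*1)*(-13) = 8*(-13) = -104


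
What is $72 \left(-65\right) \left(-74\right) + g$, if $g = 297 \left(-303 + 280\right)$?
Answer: $339489$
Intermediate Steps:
$g = -6831$ ($g = 297 \left(-23\right) = -6831$)
$72 \left(-65\right) \left(-74\right) + g = 72 \left(-65\right) \left(-74\right) - 6831 = \left(-4680\right) \left(-74\right) - 6831 = 346320 - 6831 = 339489$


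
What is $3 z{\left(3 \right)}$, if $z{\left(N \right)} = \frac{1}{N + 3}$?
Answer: $\frac{1}{2} \approx 0.5$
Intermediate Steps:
$z{\left(N \right)} = \frac{1}{3 + N}$
$3 z{\left(3 \right)} = \frac{3}{3 + 3} = \frac{3}{6} = 3 \cdot \frac{1}{6} = \frac{1}{2}$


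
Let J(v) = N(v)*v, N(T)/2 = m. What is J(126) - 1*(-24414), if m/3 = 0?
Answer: 24414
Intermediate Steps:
m = 0 (m = 3*0 = 0)
N(T) = 0 (N(T) = 2*0 = 0)
J(v) = 0 (J(v) = 0*v = 0)
J(126) - 1*(-24414) = 0 - 1*(-24414) = 0 + 24414 = 24414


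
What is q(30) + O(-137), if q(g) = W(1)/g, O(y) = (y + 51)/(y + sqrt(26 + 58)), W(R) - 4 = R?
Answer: 89377/112110 + 172*sqrt(21)/18685 ≈ 0.83941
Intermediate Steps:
W(R) = 4 + R
O(y) = (51 + y)/(y + 2*sqrt(21)) (O(y) = (51 + y)/(y + sqrt(84)) = (51 + y)/(y + 2*sqrt(21)))
q(g) = 5/g (q(g) = (4 + 1)/g = 5/g)
q(30) + O(-137) = 5/30 + (51 - 137)/(-137 + 2*sqrt(21)) = 5*(1/30) - 86/(-137 + 2*sqrt(21)) = 1/6 - 86/(-137 + 2*sqrt(21))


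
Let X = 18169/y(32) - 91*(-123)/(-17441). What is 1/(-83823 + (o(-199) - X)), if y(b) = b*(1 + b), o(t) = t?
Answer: -18417696/1547796719033 ≈ -1.1899e-5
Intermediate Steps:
X = 305065721/18417696 (X = 18169/((32*(1 + 32))) - 91*(-123)/(-17441) = 18169/((32*33)) + 11193*(-1/17441) = 18169/1056 - 11193/17441 = 305065721/18417696 ≈ 16.564)
1/(-83823 + (o(-199) - X)) = 1/(-83823 + (-199 - 1*305065721/18417696)) = 1/(-83823 + (-199 - 305065721/18417696)) = 1/(-83823 - 3970187225/18417696) = 1/(-1547796719033/18417696) = -18417696/1547796719033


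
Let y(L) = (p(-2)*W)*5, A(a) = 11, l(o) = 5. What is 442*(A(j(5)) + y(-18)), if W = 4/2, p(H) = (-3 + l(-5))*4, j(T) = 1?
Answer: 40222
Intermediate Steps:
p(H) = 8 (p(H) = (-3 + 5)*4 = 2*4 = 8)
W = 2 (W = 4*(½) = 2)
y(L) = 80 (y(L) = (8*2)*5 = 16*5 = 80)
442*(A(j(5)) + y(-18)) = 442*(11 + 80) = 442*91 = 40222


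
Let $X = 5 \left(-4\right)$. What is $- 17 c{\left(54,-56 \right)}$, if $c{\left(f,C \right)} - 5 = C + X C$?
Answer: $-18173$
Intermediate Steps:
$X = -20$
$c{\left(f,C \right)} = 5 - 19 C$ ($c{\left(f,C \right)} = 5 + \left(C - 20 C\right) = 5 - 19 C$)
$- 17 c{\left(54,-56 \right)} = - 17 \left(5 - -1064\right) = - 17 \left(5 + 1064\right) = \left(-17\right) 1069 = -18173$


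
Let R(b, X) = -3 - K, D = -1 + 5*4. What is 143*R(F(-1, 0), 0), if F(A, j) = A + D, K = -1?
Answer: -286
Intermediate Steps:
D = 19 (D = -1 + 20 = 19)
F(A, j) = 19 + A (F(A, j) = A + 19 = 19 + A)
R(b, X) = -2 (R(b, X) = -3 - 1*(-1) = -3 + 1 = -2)
143*R(F(-1, 0), 0) = 143*(-2) = -286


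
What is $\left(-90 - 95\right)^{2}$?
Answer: $34225$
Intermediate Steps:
$\left(-90 - 95\right)^{2} = \left(-185\right)^{2} = 34225$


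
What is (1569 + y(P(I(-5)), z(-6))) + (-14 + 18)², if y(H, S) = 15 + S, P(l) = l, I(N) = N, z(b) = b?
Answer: 1594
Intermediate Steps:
(1569 + y(P(I(-5)), z(-6))) + (-14 + 18)² = (1569 + (15 - 6)) + (-14 + 18)² = (1569 + 9) + 4² = 1578 + 16 = 1594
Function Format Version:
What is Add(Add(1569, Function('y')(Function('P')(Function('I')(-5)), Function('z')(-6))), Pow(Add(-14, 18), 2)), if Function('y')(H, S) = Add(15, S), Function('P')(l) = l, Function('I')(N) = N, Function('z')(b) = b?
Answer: 1594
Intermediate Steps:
Add(Add(1569, Function('y')(Function('P')(Function('I')(-5)), Function('z')(-6))), Pow(Add(-14, 18), 2)) = Add(Add(1569, Add(15, -6)), Pow(Add(-14, 18), 2)) = Add(Add(1569, 9), Pow(4, 2)) = Add(1578, 16) = 1594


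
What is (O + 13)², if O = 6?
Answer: 361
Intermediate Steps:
(O + 13)² = (6 + 13)² = 19² = 361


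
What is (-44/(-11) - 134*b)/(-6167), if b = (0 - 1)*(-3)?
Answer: 398/6167 ≈ 0.064537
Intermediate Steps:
b = 3 (b = -1*(-3) = 3)
(-44/(-11) - 134*b)/(-6167) = (-44/(-11) - 134*3)/(-6167) = (-44*(-1/11) - 402)*(-1/6167) = (4 - 402)*(-1/6167) = -398*(-1/6167) = 398/6167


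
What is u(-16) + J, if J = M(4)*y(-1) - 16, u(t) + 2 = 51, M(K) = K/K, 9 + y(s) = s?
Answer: 23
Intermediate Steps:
y(s) = -9 + s
M(K) = 1
u(t) = 49 (u(t) = -2 + 51 = 49)
J = -26 (J = 1*(-9 - 1) - 16 = 1*(-10) - 16 = -10 - 16 = -26)
u(-16) + J = 49 - 26 = 23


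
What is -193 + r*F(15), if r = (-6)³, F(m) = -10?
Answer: 1967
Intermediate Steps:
r = -216
-193 + r*F(15) = -193 - 216*(-10) = -193 + 2160 = 1967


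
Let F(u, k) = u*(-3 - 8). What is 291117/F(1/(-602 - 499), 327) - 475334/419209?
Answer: 134364786736079/4611299 ≈ 2.9138e+7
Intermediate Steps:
F(u, k) = -11*u (F(u, k) = u*(-11) = -11*u)
291117/F(1/(-602 - 499), 327) - 475334/419209 = 291117/((-11/(-602 - 499))) - 475334/419209 = 291117/((-11/(-1101))) - 475334*1/419209 = 291117/((-11*(-1/1101))) - 475334/419209 = 291117/(11/1101) - 475334/419209 = 291117*(1101/11) - 475334/419209 = 320519817/11 - 475334/419209 = 134364786736079/4611299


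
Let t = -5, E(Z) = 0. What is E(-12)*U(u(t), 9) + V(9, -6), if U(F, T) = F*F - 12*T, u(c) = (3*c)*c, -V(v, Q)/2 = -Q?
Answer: -12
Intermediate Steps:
V(v, Q) = 2*Q (V(v, Q) = -(-2)*Q = 2*Q)
u(c) = 3*c²
U(F, T) = F² - 12*T
E(-12)*U(u(t), 9) + V(9, -6) = 0*((3*(-5)²)² - 12*9) + 2*(-6) = 0*((3*25)² - 108) - 12 = 0*(75² - 108) - 12 = 0*(5625 - 108) - 12 = 0*5517 - 12 = 0 - 12 = -12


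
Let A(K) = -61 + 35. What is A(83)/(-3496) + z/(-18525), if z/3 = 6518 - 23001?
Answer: 1520661/568100 ≈ 2.6768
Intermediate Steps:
z = -49449 (z = 3*(6518 - 23001) = 3*(-16483) = -49449)
A(K) = -26
A(83)/(-3496) + z/(-18525) = -26/(-3496) - 49449/(-18525) = -26*(-1/3496) - 49449*(-1/18525) = 13/1748 + 16483/6175 = 1520661/568100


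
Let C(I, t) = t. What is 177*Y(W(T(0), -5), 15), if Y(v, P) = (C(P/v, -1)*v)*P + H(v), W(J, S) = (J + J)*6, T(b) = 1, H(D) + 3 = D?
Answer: -30267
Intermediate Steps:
H(D) = -3 + D
W(J, S) = 12*J (W(J, S) = (2*J)*6 = 12*J)
Y(v, P) = -3 + v - P*v (Y(v, P) = (-v)*P + (-3 + v) = -P*v + (-3 + v) = -3 + v - P*v)
177*Y(W(T(0), -5), 15) = 177*(-3 + 12*1 - 1*15*12*1) = 177*(-3 + 12 - 1*15*12) = 177*(-3 + 12 - 180) = 177*(-171) = -30267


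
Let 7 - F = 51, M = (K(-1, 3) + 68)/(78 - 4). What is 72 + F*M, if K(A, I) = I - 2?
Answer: 1146/37 ≈ 30.973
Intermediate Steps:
K(A, I) = -2 + I
M = 69/74 (M = ((-2 + 3) + 68)/(78 - 4) = (1 + 68)/74 = 69*(1/74) = 69/74 ≈ 0.93243)
F = -44 (F = 7 - 1*51 = 7 - 51 = -44)
72 + F*M = 72 - 44*69/74 = 72 - 1518/37 = 1146/37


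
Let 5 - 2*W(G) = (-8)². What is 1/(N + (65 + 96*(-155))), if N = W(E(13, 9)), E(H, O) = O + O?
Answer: -2/29689 ≈ -6.7365e-5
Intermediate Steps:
E(H, O) = 2*O
W(G) = -59/2 (W(G) = 5/2 - ½*(-8)² = 5/2 - ½*64 = 5/2 - 32 = -59/2)
N = -59/2 ≈ -29.500
1/(N + (65 + 96*(-155))) = 1/(-59/2 + (65 + 96*(-155))) = 1/(-59/2 + (65 - 14880)) = 1/(-59/2 - 14815) = 1/(-29689/2) = -2/29689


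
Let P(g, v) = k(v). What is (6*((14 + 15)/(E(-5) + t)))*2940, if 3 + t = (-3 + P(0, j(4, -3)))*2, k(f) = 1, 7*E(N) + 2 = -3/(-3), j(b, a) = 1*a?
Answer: -358092/5 ≈ -71618.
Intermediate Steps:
j(b, a) = a
E(N) = -⅐ (E(N) = -2/7 + (-3/(-3))/7 = -2/7 + (-3*(-⅓))/7 = -2/7 + (⅐)*1 = -2/7 + ⅐ = -⅐)
P(g, v) = 1
t = -7 (t = -3 + (-3 + 1)*2 = -3 - 2*2 = -3 - 4 = -7)
(6*((14 + 15)/(E(-5) + t)))*2940 = (6*((14 + 15)/(-⅐ - 7)))*2940 = (6*(29/(-50/7)))*2940 = (6*(29*(-7/50)))*2940 = (6*(-203/50))*2940 = -609/25*2940 = -358092/5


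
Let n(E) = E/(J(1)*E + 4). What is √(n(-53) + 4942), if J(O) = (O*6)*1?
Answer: √487278074/314 ≈ 70.301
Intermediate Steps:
J(O) = 6*O (J(O) = (6*O)*1 = 6*O)
n(E) = E/(4 + 6*E) (n(E) = E/((6*1)*E + 4) = E/(6*E + 4) = E/(4 + 6*E))
√(n(-53) + 4942) = √((½)*(-53)/(2 + 3*(-53)) + 4942) = √((½)*(-53)/(2 - 159) + 4942) = √((½)*(-53)/(-157) + 4942) = √((½)*(-53)*(-1/157) + 4942) = √(53/314 + 4942) = √(1551841/314) = √487278074/314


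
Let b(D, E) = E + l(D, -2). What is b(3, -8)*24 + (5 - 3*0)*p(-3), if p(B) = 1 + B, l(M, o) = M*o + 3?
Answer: -274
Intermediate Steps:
l(M, o) = 3 + M*o
b(D, E) = 3 + E - 2*D (b(D, E) = E + (3 + D*(-2)) = E + (3 - 2*D) = 3 + E - 2*D)
b(3, -8)*24 + (5 - 3*0)*p(-3) = (3 - 8 - 2*3)*24 + (5 - 3*0)*(1 - 3) = (3 - 8 - 6)*24 + (5 + 0)*(-2) = -11*24 + 5*(-2) = -264 - 10 = -274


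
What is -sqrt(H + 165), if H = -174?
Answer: -3*I ≈ -3.0*I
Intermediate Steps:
-sqrt(H + 165) = -sqrt(-174 + 165) = -sqrt(-9) = -3*I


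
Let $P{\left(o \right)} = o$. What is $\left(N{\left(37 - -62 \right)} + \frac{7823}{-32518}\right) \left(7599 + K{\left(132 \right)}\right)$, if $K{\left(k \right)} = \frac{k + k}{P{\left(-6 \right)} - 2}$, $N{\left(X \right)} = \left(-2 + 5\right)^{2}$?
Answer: $\frac{1077545937}{16259} \approx 66274.0$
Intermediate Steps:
$N{\left(X \right)} = 9$ ($N{\left(X \right)} = 3^{2} = 9$)
$K{\left(k \right)} = - \frac{k}{4}$ ($K{\left(k \right)} = \frac{k + k}{-6 - 2} = \frac{2 k}{-8} = 2 k \left(- \frac{1}{8}\right) = - \frac{k}{4}$)
$\left(N{\left(37 - -62 \right)} + \frac{7823}{-32518}\right) \left(7599 + K{\left(132 \right)}\right) = \left(9 + \frac{7823}{-32518}\right) \left(7599 - 33\right) = \left(9 + 7823 \left(- \frac{1}{32518}\right)\right) \left(7599 - 33\right) = \left(9 - \frac{7823}{32518}\right) 7566 = \frac{284839}{32518} \cdot 7566 = \frac{1077545937}{16259}$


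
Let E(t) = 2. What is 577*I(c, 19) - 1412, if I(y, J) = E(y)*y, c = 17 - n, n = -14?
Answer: 34362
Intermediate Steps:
c = 31 (c = 17 - 1*(-14) = 17 + 14 = 31)
I(y, J) = 2*y
577*I(c, 19) - 1412 = 577*(2*31) - 1412 = 577*62 - 1412 = 35774 - 1412 = 34362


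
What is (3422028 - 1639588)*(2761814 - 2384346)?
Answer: 672814061920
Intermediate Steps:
(3422028 - 1639588)*(2761814 - 2384346) = 1782440*377468 = 672814061920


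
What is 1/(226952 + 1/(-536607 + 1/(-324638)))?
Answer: 174203023267/39535724536167546 ≈ 4.4062e-6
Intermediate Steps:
1/(226952 + 1/(-536607 + 1/(-324638))) = 1/(226952 + 1/(-536607 - 1/324638)) = 1/(226952 + 1/(-174203023267/324638)) = 1/(226952 - 324638/174203023267) = 1/(39535724536167546/174203023267) = 174203023267/39535724536167546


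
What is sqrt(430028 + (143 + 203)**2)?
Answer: 4*sqrt(34359) ≈ 741.45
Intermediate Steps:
sqrt(430028 + (143 + 203)**2) = sqrt(430028 + 346**2) = sqrt(430028 + 119716) = sqrt(549744) = 4*sqrt(34359)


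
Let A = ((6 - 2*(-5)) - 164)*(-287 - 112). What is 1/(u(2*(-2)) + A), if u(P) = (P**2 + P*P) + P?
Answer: 1/59080 ≈ 1.6926e-5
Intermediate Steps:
u(P) = P + 2*P**2 (u(P) = (P**2 + P**2) + P = 2*P**2 + P = P + 2*P**2)
A = 59052 (A = ((6 + 10) - 164)*(-399) = (16 - 164)*(-399) = -148*(-399) = 59052)
1/(u(2*(-2)) + A) = 1/((2*(-2))*(1 + 2*(2*(-2))) + 59052) = 1/(-4*(1 + 2*(-4)) + 59052) = 1/(-4*(1 - 8) + 59052) = 1/(-4*(-7) + 59052) = 1/(28 + 59052) = 1/59080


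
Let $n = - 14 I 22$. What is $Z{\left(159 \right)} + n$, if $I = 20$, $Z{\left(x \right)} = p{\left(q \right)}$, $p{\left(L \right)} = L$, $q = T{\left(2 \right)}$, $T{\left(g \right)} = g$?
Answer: $-6158$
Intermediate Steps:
$q = 2$
$Z{\left(x \right)} = 2$
$n = -6160$ ($n = - 14 \cdot 20 \cdot 22 = - 280 \cdot 22 = \left(-1\right) 6160 = -6160$)
$Z{\left(159 \right)} + n = 2 - 6160 = -6158$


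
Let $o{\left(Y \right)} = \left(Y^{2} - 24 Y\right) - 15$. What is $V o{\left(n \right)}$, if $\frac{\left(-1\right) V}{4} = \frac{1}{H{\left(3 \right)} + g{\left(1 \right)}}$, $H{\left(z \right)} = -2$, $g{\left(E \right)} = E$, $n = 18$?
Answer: $-492$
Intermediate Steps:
$V = 4$ ($V = - \frac{4}{-2 + 1} = - \frac{4}{-1} = \left(-4\right) \left(-1\right) = 4$)
$o{\left(Y \right)} = -15 + Y^{2} - 24 Y$
$V o{\left(n \right)} = 4 \left(-15 + 18^{2} - 432\right) = 4 \left(-15 + 324 - 432\right) = 4 \left(-123\right) = -492$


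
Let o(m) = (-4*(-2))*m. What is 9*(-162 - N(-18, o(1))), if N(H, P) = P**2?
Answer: -2034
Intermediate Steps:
o(m) = 8*m
9*(-162 - N(-18, o(1))) = 9*(-162 - (8*1)**2) = 9*(-162 - 1*8**2) = 9*(-162 - 1*64) = 9*(-162 - 64) = 9*(-226) = -2034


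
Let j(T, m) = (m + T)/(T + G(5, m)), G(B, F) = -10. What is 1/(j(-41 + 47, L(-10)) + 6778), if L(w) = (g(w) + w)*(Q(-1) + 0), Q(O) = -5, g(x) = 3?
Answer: 4/27071 ≈ 0.00014776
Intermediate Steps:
L(w) = -15 - 5*w (L(w) = (3 + w)*(-5 + 0) = (3 + w)*(-5) = -15 - 5*w)
j(T, m) = (T + m)/(-10 + T) (j(T, m) = (m + T)/(T - 10) = (T + m)/(-10 + T))
1/(j(-41 + 47, L(-10)) + 6778) = 1/(((-41 + 47) + (-15 - 5*(-10)))/(-10 + (-41 + 47)) + 6778) = 1/((6 + (-15 + 50))/(-10 + 6) + 6778) = 1/((6 + 35)/(-4) + 6778) = 1/(-¼*41 + 6778) = 1/(-41/4 + 6778) = 1/(27071/4) = 4/27071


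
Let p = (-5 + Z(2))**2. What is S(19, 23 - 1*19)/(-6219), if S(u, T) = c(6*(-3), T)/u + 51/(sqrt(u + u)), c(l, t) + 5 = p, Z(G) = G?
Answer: -4/118161 - 17*sqrt(38)/78774 ≈ -0.0013642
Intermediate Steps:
p = 9 (p = (-5 + 2)**2 = (-3)**2 = 9)
c(l, t) = 4 (c(l, t) = -5 + 9 = 4)
S(u, T) = 4/u + 51*sqrt(2)/(2*sqrt(u)) (S(u, T) = 4/u + 51/(sqrt(u + u)) = 4/u + 51/(sqrt(2*u)) = 4/u + 51/((sqrt(2)*sqrt(u))) = 4/u + 51*(sqrt(2)/(2*sqrt(u))) = 4/u + 51*sqrt(2)/(2*sqrt(u)))
S(19, 23 - 1*19)/(-6219) = (4/19 + 51*sqrt(2)/(2*sqrt(19)))/(-6219) = (4*(1/19) + 51*sqrt(2)*(sqrt(19)/19)/2)*(-1/6219) = (4/19 + 51*sqrt(38)/38)*(-1/6219) = -4/118161 - 17*sqrt(38)/78774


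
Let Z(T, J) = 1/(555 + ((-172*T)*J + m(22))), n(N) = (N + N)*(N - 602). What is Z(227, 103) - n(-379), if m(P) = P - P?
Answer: -2989990455247/4020977 ≈ -7.4360e+5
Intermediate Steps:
m(P) = 0
n(N) = 2*N*(-602 + N) (n(N) = (2*N)*(-602 + N) = 2*N*(-602 + N))
Z(T, J) = 1/(555 - 172*J*T) (Z(T, J) = 1/(555 + ((-172*T)*J + 0)) = 1/(555 + (-172*J*T + 0)) = 1/(555 - 172*J*T))
Z(227, 103) - n(-379) = 1/(555 - 172*103*227) - 2*(-379)*(-602 - 379) = 1/(555 - 4021532) - 2*(-379)*(-981) = 1/(-4020977) - 1*743598 = -1/4020977 - 743598 = -2989990455247/4020977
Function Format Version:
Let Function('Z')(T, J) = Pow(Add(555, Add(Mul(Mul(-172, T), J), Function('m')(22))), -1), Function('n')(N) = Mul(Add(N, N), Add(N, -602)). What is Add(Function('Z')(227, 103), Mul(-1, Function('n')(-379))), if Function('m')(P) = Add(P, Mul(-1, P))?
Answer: Rational(-2989990455247, 4020977) ≈ -7.4360e+5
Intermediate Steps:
Function('m')(P) = 0
Function('n')(N) = Mul(2, N, Add(-602, N)) (Function('n')(N) = Mul(Mul(2, N), Add(-602, N)) = Mul(2, N, Add(-602, N)))
Function('Z')(T, J) = Pow(Add(555, Mul(-172, J, T)), -1) (Function('Z')(T, J) = Pow(Add(555, Add(Mul(Mul(-172, T), J), 0)), -1) = Pow(Add(555, Add(Mul(-172, J, T), 0)), -1) = Pow(Add(555, Mul(-172, J, T)), -1))
Add(Function('Z')(227, 103), Mul(-1, Function('n')(-379))) = Add(Pow(Add(555, Mul(-172, 103, 227)), -1), Mul(-1, Mul(2, -379, Add(-602, -379)))) = Add(Pow(Add(555, -4021532), -1), Mul(-1, Mul(2, -379, -981))) = Add(Pow(-4020977, -1), Mul(-1, 743598)) = Add(Rational(-1, 4020977), -743598) = Rational(-2989990455247, 4020977)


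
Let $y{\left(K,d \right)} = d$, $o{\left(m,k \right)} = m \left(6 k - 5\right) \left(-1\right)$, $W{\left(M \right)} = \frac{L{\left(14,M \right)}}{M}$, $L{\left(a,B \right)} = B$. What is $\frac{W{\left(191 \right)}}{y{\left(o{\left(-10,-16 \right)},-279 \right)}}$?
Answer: $- \frac{1}{279} \approx -0.0035842$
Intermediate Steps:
$W{\left(M \right)} = 1$ ($W{\left(M \right)} = \frac{M}{M} = 1$)
$o{\left(m,k \right)} = - m \left(-5 + 6 k\right)$ ($o{\left(m,k \right)} = m \left(-5 + 6 k\right) \left(-1\right) = - m \left(-5 + 6 k\right)$)
$\frac{W{\left(191 \right)}}{y{\left(o{\left(-10,-16 \right)},-279 \right)}} = 1 \frac{1}{-279} = 1 \left(- \frac{1}{279}\right) = - \frac{1}{279}$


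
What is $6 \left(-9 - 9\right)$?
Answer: $-108$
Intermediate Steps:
$6 \left(-9 - 9\right) = 6 \left(-18\right) = -108$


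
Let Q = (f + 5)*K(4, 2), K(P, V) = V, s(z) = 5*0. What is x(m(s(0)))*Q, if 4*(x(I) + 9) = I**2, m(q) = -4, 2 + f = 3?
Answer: -60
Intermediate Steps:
f = 1 (f = -2 + 3 = 1)
s(z) = 0
x(I) = -9 + I**2/4
Q = 12 (Q = (1 + 5)*2 = 6*2 = 12)
x(m(s(0)))*Q = (-9 + (1/4)*(-4)**2)*12 = (-9 + (1/4)*16)*12 = (-9 + 4)*12 = -5*12 = -60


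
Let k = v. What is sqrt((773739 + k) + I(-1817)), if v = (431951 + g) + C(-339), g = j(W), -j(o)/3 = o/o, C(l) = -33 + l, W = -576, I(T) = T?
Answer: 9*sqrt(14858) ≈ 1097.0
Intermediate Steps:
j(o) = -3 (j(o) = -3*o/o = -3*1 = -3)
g = -3
v = 431576 (v = (431951 - 3) + (-33 - 339) = 431948 - 372 = 431576)
k = 431576
sqrt((773739 + k) + I(-1817)) = sqrt((773739 + 431576) - 1817) = sqrt(1205315 - 1817) = sqrt(1203498) = 9*sqrt(14858)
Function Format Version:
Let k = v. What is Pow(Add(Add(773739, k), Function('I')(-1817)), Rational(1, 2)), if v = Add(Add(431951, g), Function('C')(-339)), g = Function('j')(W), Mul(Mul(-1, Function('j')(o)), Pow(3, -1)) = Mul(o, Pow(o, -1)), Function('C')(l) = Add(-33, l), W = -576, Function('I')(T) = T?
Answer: Mul(9, Pow(14858, Rational(1, 2))) ≈ 1097.0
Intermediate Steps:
Function('j')(o) = -3 (Function('j')(o) = Mul(-3, Mul(o, Pow(o, -1))) = Mul(-3, 1) = -3)
g = -3
v = 431576 (v = Add(Add(431951, -3), Add(-33, -339)) = Add(431948, -372) = 431576)
k = 431576
Pow(Add(Add(773739, k), Function('I')(-1817)), Rational(1, 2)) = Pow(Add(Add(773739, 431576), -1817), Rational(1, 2)) = Pow(Add(1205315, -1817), Rational(1, 2)) = Pow(1203498, Rational(1, 2)) = Mul(9, Pow(14858, Rational(1, 2)))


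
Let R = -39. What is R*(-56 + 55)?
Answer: 39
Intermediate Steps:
R*(-56 + 55) = -39*(-56 + 55) = -39*(-1) = 39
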